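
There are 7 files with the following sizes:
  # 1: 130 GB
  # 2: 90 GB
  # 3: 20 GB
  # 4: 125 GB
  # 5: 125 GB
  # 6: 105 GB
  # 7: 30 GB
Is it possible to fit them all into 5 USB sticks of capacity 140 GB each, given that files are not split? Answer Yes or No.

Yes

A valid assignment using 5 USB sticks:
  USB stick 1: 130 = 130
  USB stick 2: 125 = 125
  USB stick 3: 125 = 125
  USB stick 4: 105 + 30 = 135
  USB stick 5: 90 + 20 = 110
Every load is within 140 GB, so 5 USB sticks suffice.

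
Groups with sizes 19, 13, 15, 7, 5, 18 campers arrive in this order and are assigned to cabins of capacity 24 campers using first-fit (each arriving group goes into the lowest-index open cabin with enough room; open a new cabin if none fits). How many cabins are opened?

4

  19 → cabin 1 (new)  [load 19/24]
  13 → cabin 2 (new)  [load 13/24]
  15 → cabin 3 (new)  [load 15/24]
  7 → cabin 2  [load 20/24]
  5 → cabin 1  [load 24/24]
  18 → cabin 4 (new)  [load 18/24]
4 cabins opened.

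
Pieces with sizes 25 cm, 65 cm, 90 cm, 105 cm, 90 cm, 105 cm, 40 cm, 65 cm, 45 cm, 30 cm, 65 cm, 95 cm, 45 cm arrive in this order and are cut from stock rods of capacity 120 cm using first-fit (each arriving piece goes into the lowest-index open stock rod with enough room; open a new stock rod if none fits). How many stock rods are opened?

  25 → stock rod 1 (new)  [load 25/120]
  65 → stock rod 1  [load 90/120]
  90 → stock rod 2 (new)  [load 90/120]
  105 → stock rod 3 (new)  [load 105/120]
  90 → stock rod 4 (new)  [load 90/120]
  105 → stock rod 5 (new)  [load 105/120]
  40 → stock rod 6 (new)  [load 40/120]
  65 → stock rod 6  [load 105/120]
  45 → stock rod 7 (new)  [load 45/120]
  30 → stock rod 1  [load 120/120]
  65 → stock rod 7  [load 110/120]
  95 → stock rod 8 (new)  [load 95/120]
  45 → stock rod 9 (new)  [load 45/120]
9 stock rods opened.

9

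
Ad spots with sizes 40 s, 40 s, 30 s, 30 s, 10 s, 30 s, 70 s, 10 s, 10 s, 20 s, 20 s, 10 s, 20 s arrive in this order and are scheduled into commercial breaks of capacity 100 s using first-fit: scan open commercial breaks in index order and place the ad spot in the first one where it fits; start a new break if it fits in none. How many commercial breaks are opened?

4

  40 → break 1 (new)  [load 40/100]
  40 → break 1  [load 80/100]
  30 → break 2 (new)  [load 30/100]
  30 → break 2  [load 60/100]
  10 → break 1  [load 90/100]
  30 → break 2  [load 90/100]
  70 → break 3 (new)  [load 70/100]
  10 → break 1  [load 100/100]
  10 → break 2  [load 100/100]
  20 → break 3  [load 90/100]
  20 → break 4 (new)  [load 20/100]
  10 → break 3  [load 100/100]
  20 → break 4  [load 40/100]
4 commercial breaks opened.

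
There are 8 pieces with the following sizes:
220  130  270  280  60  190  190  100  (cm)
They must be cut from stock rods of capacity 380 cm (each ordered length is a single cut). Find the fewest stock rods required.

4

Total = 280 + 270 + 220 + 190 + 190 + 130 + 100 + 60 = 1440 cm.
Lower bound: ⌈1440/380⌉ = 4 stock rods.
A packing using 4 stock rods:
  stock rod 1: 280 + 100 = 380
  stock rod 2: 270 + 60 = 330
  stock rod 3: 220 + 130 = 350
  stock rod 4: 190 + 190 = 380
This matches the lower bound, so 4 is optimal.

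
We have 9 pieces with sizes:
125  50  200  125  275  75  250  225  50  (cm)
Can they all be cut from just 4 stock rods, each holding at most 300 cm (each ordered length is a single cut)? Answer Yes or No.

No

Total = 1375 cm; ⌈1375/300⌉ = 5.
At least 5 stock rods are required, but only 4 are allowed.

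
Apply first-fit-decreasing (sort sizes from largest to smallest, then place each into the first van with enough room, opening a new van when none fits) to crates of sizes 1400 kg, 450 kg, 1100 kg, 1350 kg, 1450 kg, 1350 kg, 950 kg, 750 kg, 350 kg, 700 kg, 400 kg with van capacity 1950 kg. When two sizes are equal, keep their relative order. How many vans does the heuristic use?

6

Sorted descending: 1450, 1400, 1350, 1350, 1100, 950, 750, 700, 450, 400, 350.
  1450 → van 1 (new)  [load 1450/1950]
  1400 → van 2 (new)  [load 1400/1950]
  1350 → van 3 (new)  [load 1350/1950]
  1350 → van 4 (new)  [load 1350/1950]
  1100 → van 5 (new)  [load 1100/1950]
  950 → van 6 (new)  [load 950/1950]
  750 → van 5  [load 1850/1950]
  700 → van 6  [load 1650/1950]
  450 → van 1  [load 1900/1950]
  400 → van 2  [load 1800/1950]
  350 → van 3  [load 1700/1950]
6 vans opened.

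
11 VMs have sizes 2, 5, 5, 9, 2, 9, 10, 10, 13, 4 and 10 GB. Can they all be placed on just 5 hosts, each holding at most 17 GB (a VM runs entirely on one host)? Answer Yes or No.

Total = 79 GB; ⌈79/17⌉ = 5.
6 VMs each exceed half the capacity and cannot share a host, forcing at least 6 hosts.
At least 6 hosts are required, but only 5 are allowed.

No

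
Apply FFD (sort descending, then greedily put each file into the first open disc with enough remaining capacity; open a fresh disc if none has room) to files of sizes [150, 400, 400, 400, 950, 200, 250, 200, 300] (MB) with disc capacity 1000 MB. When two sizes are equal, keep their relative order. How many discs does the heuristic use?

4

Sorted descending: 950, 400, 400, 400, 300, 250, 200, 200, 150.
  950 → disc 1 (new)  [load 950/1000]
  400 → disc 2 (new)  [load 400/1000]
  400 → disc 2  [load 800/1000]
  400 → disc 3 (new)  [load 400/1000]
  300 → disc 3  [load 700/1000]
  250 → disc 3  [load 950/1000]
  200 → disc 2  [load 1000/1000]
  200 → disc 4 (new)  [load 200/1000]
  150 → disc 4  [load 350/1000]
4 discs opened.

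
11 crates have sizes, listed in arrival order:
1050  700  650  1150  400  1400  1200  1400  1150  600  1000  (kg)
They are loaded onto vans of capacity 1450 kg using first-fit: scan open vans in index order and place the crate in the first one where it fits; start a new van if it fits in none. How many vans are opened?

9

  1050 → van 1 (new)  [load 1050/1450]
  700 → van 2 (new)  [load 700/1450]
  650 → van 2  [load 1350/1450]
  1150 → van 3 (new)  [load 1150/1450]
  400 → van 1  [load 1450/1450]
  1400 → van 4 (new)  [load 1400/1450]
  1200 → van 5 (new)  [load 1200/1450]
  1400 → van 6 (new)  [load 1400/1450]
  1150 → van 7 (new)  [load 1150/1450]
  600 → van 8 (new)  [load 600/1450]
  1000 → van 9 (new)  [load 1000/1450]
9 vans opened.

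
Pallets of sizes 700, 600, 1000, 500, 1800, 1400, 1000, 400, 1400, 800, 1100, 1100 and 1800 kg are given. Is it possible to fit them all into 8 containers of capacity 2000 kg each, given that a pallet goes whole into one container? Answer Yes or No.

A valid assignment using 8 containers:
  container 1: 1800 = 1800
  container 2: 1800 = 1800
  container 3: 1400 + 600 = 2000
  container 4: 1400 + 500 = 1900
  container 5: 1100 + 800 = 1900
  container 6: 1100 + 700 = 1800
  container 7: 1000 + 1000 = 2000
  container 8: 400 = 400
Every load is within 2000 kg, so 8 containers suffice.

Yes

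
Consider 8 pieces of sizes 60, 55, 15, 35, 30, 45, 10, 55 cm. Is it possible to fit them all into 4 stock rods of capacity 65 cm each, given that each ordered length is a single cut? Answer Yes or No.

Total = 305 cm; ⌈305/65⌉ = 5.
At least 5 stock rods are required, but only 4 are allowed.

No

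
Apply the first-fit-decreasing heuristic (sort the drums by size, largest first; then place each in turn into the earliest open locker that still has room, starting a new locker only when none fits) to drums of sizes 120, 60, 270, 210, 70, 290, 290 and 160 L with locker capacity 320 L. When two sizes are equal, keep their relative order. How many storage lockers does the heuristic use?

6

Sorted descending: 290, 290, 270, 210, 160, 120, 70, 60.
  290 → locker 1 (new)  [load 290/320]
  290 → locker 2 (new)  [load 290/320]
  270 → locker 3 (new)  [load 270/320]
  210 → locker 4 (new)  [load 210/320]
  160 → locker 5 (new)  [load 160/320]
  120 → locker 5  [load 280/320]
  70 → locker 4  [load 280/320]
  60 → locker 6 (new)  [load 60/320]
6 storage lockers opened.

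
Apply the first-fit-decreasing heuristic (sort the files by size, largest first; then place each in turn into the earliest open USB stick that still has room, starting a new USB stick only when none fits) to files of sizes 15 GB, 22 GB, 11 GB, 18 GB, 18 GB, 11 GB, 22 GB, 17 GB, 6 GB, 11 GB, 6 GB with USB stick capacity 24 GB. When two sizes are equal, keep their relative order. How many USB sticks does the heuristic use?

8

Sorted descending: 22, 22, 18, 18, 17, 15, 11, 11, 11, 6, 6.
  22 → USB stick 1 (new)  [load 22/24]
  22 → USB stick 2 (new)  [load 22/24]
  18 → USB stick 3 (new)  [load 18/24]
  18 → USB stick 4 (new)  [load 18/24]
  17 → USB stick 5 (new)  [load 17/24]
  15 → USB stick 6 (new)  [load 15/24]
  11 → USB stick 7 (new)  [load 11/24]
  11 → USB stick 7  [load 22/24]
  11 → USB stick 8 (new)  [load 11/24]
  6 → USB stick 3  [load 24/24]
  6 → USB stick 4  [load 24/24]
8 USB sticks opened.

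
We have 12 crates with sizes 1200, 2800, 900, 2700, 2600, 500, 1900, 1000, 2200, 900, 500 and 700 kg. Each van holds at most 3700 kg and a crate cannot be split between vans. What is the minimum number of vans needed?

5

Total = 2800 + 2700 + 2600 + 2200 + 1900 + 1200 + 1000 + 900 + 900 + 700 + 500 + 500 = 17900 kg.
Lower bound: ⌈17900/3700⌉ = 5 vans.
A packing using 5 vans:
  van 1: 2800 + 900 = 3700
  van 2: 2700 + 1000 = 3700
  van 3: 2600 + 900 = 3500
  van 4: 2200 + 1200 = 3400
  van 5: 1900 + 700 + 500 + 500 = 3600
This matches the lower bound, so 5 is optimal.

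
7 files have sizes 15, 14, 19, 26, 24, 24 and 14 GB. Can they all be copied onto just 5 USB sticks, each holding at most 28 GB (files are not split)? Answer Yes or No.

No

Total = 136 GB; ⌈136/28⌉ = 5.
The bound of 5 does not rule out 5, but exhaustive search shows no assignment into 5 USB sticks of capacity 28 GB exists — the minimum is 6.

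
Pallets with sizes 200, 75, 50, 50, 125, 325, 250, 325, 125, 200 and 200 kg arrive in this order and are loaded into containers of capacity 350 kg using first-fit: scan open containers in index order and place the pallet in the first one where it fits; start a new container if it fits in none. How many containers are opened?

7

  200 → container 1 (new)  [load 200/350]
  75 → container 1  [load 275/350]
  50 → container 1  [load 325/350]
  50 → container 2 (new)  [load 50/350]
  125 → container 2  [load 175/350]
  325 → container 3 (new)  [load 325/350]
  250 → container 4 (new)  [load 250/350]
  325 → container 5 (new)  [load 325/350]
  125 → container 2  [load 300/350]
  200 → container 6 (new)  [load 200/350]
  200 → container 7 (new)  [load 200/350]
7 containers opened.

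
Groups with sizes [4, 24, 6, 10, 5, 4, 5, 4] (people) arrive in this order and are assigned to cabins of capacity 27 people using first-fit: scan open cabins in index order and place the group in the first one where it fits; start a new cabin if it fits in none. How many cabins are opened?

3

  4 → cabin 1 (new)  [load 4/27]
  24 → cabin 2 (new)  [load 24/27]
  6 → cabin 1  [load 10/27]
  10 → cabin 1  [load 20/27]
  5 → cabin 1  [load 25/27]
  4 → cabin 3 (new)  [load 4/27]
  5 → cabin 3  [load 9/27]
  4 → cabin 3  [load 13/27]
3 cabins opened.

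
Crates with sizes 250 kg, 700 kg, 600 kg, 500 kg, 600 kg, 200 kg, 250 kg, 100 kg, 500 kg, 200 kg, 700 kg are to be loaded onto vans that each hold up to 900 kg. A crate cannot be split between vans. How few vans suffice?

6

Total = 700 + 700 + 600 + 600 + 500 + 500 + 250 + 250 + 200 + 200 + 100 = 4600 kg.
Lower bound: ⌈4600/900⌉ = 6 vans.
A packing using 6 vans:
  van 1: 700 + 200 = 900
  van 2: 700 + 200 = 900
  van 3: 600 + 250 = 850
  van 4: 600 + 250 = 850
  van 5: 500 + 100 = 600
  van 6: 500 = 500
This matches the lower bound, so 6 is optimal.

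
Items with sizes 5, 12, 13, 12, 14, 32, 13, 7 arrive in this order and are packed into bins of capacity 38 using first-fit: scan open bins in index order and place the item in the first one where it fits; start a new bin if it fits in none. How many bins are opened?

4

  5 → bin 1 (new)  [load 5/38]
  12 → bin 1  [load 17/38]
  13 → bin 1  [load 30/38]
  12 → bin 2 (new)  [load 12/38]
  14 → bin 2  [load 26/38]
  32 → bin 3 (new)  [load 32/38]
  13 → bin 4 (new)  [load 13/38]
  7 → bin 1  [load 37/38]
4 bins opened.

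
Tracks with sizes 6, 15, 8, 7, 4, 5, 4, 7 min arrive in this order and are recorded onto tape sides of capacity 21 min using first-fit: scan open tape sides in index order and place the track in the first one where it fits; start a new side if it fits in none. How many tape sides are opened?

  6 → side 1 (new)  [load 6/21]
  15 → side 1  [load 21/21]
  8 → side 2 (new)  [load 8/21]
  7 → side 2  [load 15/21]
  4 → side 2  [load 19/21]
  5 → side 3 (new)  [load 5/21]
  4 → side 3  [load 9/21]
  7 → side 3  [load 16/21]
3 tape sides opened.

3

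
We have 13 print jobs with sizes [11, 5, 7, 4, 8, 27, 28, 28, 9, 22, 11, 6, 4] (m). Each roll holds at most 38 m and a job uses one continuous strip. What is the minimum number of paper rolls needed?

Total = 28 + 28 + 27 + 22 + 11 + 11 + 9 + 8 + 7 + 6 + 5 + 4 + 4 = 170 m.
Lower bound: ⌈170/38⌉ = 5 paper rolls.
A packing using 5 paper rolls:
  roll 1: 28 + 9 = 37
  roll 2: 28 + 8 = 36
  roll 3: 27 + 11 = 38
  roll 4: 22 + 11 + 5 = 38
  roll 5: 7 + 6 + 4 + 4 = 21
This matches the lower bound, so 5 is optimal.

5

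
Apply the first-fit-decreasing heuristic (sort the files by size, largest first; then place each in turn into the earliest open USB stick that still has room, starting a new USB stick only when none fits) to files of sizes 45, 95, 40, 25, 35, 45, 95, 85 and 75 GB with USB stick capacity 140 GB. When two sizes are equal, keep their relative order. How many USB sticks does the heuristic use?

Sorted descending: 95, 95, 85, 75, 45, 45, 40, 35, 25.
  95 → USB stick 1 (new)  [load 95/140]
  95 → USB stick 2 (new)  [load 95/140]
  85 → USB stick 3 (new)  [load 85/140]
  75 → USB stick 4 (new)  [load 75/140]
  45 → USB stick 1  [load 140/140]
  45 → USB stick 2  [load 140/140]
  40 → USB stick 3  [load 125/140]
  35 → USB stick 4  [load 110/140]
  25 → USB stick 4  [load 135/140]
4 USB sticks opened.

4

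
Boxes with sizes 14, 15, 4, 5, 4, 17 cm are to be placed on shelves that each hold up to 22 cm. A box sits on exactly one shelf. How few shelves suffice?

Total = 17 + 15 + 14 + 5 + 4 + 4 = 59 cm.
Lower bound: ⌈59/22⌉ = 3 shelves.
A packing using 3 shelves:
  shelf 1: 17 + 5 = 22
  shelf 2: 15 + 4 = 19
  shelf 3: 14 + 4 = 18
This matches the lower bound, so 3 is optimal.

3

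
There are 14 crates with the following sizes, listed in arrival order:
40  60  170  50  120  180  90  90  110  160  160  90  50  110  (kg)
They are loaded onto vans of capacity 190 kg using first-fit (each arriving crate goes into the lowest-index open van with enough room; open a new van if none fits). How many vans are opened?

10

  40 → van 1 (new)  [load 40/190]
  60 → van 1  [load 100/190]
  170 → van 2 (new)  [load 170/190]
  50 → van 1  [load 150/190]
  120 → van 3 (new)  [load 120/190]
  180 → van 4 (new)  [load 180/190]
  90 → van 5 (new)  [load 90/190]
  90 → van 5  [load 180/190]
  110 → van 6 (new)  [load 110/190]
  160 → van 7 (new)  [load 160/190]
  160 → van 8 (new)  [load 160/190]
  90 → van 9 (new)  [load 90/190]
  50 → van 3  [load 170/190]
  110 → van 10 (new)  [load 110/190]
10 vans opened.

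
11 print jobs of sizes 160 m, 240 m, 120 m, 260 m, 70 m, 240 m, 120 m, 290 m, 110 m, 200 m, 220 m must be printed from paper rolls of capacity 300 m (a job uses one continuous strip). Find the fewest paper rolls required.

Total = 290 + 260 + 240 + 240 + 220 + 200 + 160 + 120 + 120 + 110 + 70 = 2030 m.
Lower bound: ⌈2030/300⌉ = 7 paper rolls.
A packing using 8 paper rolls:
  roll 1: 290 = 290
  roll 2: 260 = 260
  roll 3: 240 = 240
  roll 4: 240 = 240
  roll 5: 220 + 70 = 290
  roll 6: 200 = 200
  roll 7: 160 + 120 = 280
  roll 8: 120 + 110 = 230
No arrangement into 7 paper rolls stays within capacity, so 8 is optimal.

8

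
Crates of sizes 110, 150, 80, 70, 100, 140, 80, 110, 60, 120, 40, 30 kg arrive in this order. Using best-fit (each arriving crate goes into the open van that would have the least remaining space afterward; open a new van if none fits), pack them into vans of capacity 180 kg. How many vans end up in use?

  110 → van 1 (new)  [load 110/180]
  150 → van 2 (new)  [load 150/180]
  80 → van 3 (new)  [load 80/180]
  70 → van 1  [load 180/180]
  100 → van 3  [load 180/180]
  140 → van 4 (new)  [load 140/180]
  80 → van 5 (new)  [load 80/180]
  110 → van 6 (new)  [load 110/180]
  60 → van 6  [load 170/180]
  120 → van 7 (new)  [load 120/180]
  40 → van 4  [load 180/180]
  30 → van 2  [load 180/180]
7 vans opened.

7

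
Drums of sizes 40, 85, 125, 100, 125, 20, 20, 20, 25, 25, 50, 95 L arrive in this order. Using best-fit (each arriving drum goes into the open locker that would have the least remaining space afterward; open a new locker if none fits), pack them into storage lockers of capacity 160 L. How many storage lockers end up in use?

5

  40 → locker 1 (new)  [load 40/160]
  85 → locker 1  [load 125/160]
  125 → locker 2 (new)  [load 125/160]
  100 → locker 3 (new)  [load 100/160]
  125 → locker 4 (new)  [load 125/160]
  20 → locker 1  [load 145/160]
  20 → locker 2  [load 145/160]
  20 → locker 4  [load 145/160]
  25 → locker 3  [load 125/160]
  25 → locker 3  [load 150/160]
  50 → locker 5 (new)  [load 50/160]
  95 → locker 5  [load 145/160]
5 storage lockers opened.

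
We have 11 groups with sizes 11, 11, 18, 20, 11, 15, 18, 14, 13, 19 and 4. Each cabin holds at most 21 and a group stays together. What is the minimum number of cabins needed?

10

Total = 20 + 19 + 18 + 18 + 15 + 14 + 13 + 11 + 11 + 11 + 4 = 154.
Lower bound: ⌈154/21⌉ = 8 cabins.
Also, 10 groups each exceed 21/2, and no two of those can share a cabin, so at least 10 cabins are needed.
A packing using 10 cabins:
  cabin 1: 20 = 20
  cabin 2: 19 = 19
  cabin 3: 18 = 18
  cabin 4: 18 = 18
  cabin 5: 15 + 4 = 19
  cabin 6: 14 = 14
  cabin 7: 13 = 13
  cabin 8: 11 = 11
  cabin 9: 11 = 11
  cabin 10: 11 = 11
This matches the lower bound, so 10 is optimal.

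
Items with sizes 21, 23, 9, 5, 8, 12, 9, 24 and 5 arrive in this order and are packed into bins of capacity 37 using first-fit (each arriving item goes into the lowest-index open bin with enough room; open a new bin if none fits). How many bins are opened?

  21 → bin 1 (new)  [load 21/37]
  23 → bin 2 (new)  [load 23/37]
  9 → bin 1  [load 30/37]
  5 → bin 1  [load 35/37]
  8 → bin 2  [load 31/37]
  12 → bin 3 (new)  [load 12/37]
  9 → bin 3  [load 21/37]
  24 → bin 4 (new)  [load 24/37]
  5 → bin 2  [load 36/37]
4 bins opened.

4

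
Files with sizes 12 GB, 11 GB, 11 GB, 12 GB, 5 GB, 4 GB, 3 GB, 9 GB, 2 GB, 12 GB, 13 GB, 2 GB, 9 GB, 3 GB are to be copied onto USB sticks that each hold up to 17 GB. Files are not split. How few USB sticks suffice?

Total = 13 + 12 + 12 + 12 + 11 + 11 + 9 + 9 + 5 + 4 + 3 + 3 + 2 + 2 = 108 GB.
Lower bound: ⌈108/17⌉ = 7 USB sticks.
Also, 8 files each exceed 17/2 GB, and no two of those can share a USB stick, so at least 8 USB sticks are needed.
A packing using 8 USB sticks:
  USB stick 1: 13 + 4 = 17
  USB stick 2: 12 + 5 = 17
  USB stick 3: 12 + 3 + 2 = 17
  USB stick 4: 12 + 3 + 2 = 17
  USB stick 5: 11 = 11
  USB stick 6: 11 = 11
  USB stick 7: 9 = 9
  USB stick 8: 9 = 9
This matches the lower bound, so 8 is optimal.

8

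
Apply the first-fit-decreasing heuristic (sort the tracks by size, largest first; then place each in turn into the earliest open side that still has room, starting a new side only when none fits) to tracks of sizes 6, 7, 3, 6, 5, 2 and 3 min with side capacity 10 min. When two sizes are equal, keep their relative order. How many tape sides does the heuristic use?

Sorted descending: 7, 6, 6, 5, 3, 3, 2.
  7 → side 1 (new)  [load 7/10]
  6 → side 2 (new)  [load 6/10]
  6 → side 3 (new)  [load 6/10]
  5 → side 4 (new)  [load 5/10]
  3 → side 1  [load 10/10]
  3 → side 2  [load 9/10]
  2 → side 3  [load 8/10]
4 tape sides opened.

4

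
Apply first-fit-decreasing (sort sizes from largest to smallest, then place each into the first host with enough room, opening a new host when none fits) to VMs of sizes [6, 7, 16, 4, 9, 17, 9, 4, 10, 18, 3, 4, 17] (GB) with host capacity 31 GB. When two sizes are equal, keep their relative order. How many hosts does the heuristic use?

Sorted descending: 18, 17, 17, 16, 10, 9, 9, 7, 6, 4, 4, 4, 3.
  18 → host 1 (new)  [load 18/31]
  17 → host 2 (new)  [load 17/31]
  17 → host 3 (new)  [load 17/31]
  16 → host 4 (new)  [load 16/31]
  10 → host 1  [load 28/31]
  9 → host 2  [load 26/31]
  9 → host 3  [load 26/31]
  7 → host 4  [load 23/31]
  6 → host 4  [load 29/31]
  4 → host 2  [load 30/31]
  4 → host 3  [load 30/31]
  4 → host 5 (new)  [load 4/31]
  3 → host 1  [load 31/31]
5 hosts opened.

5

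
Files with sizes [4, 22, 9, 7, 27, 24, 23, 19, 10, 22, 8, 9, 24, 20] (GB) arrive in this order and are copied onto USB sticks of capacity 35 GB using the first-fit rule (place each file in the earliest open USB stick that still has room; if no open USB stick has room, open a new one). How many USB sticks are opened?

8

  4 → USB stick 1 (new)  [load 4/35]
  22 → USB stick 1  [load 26/35]
  9 → USB stick 1  [load 35/35]
  7 → USB stick 2 (new)  [load 7/35]
  27 → USB stick 2  [load 34/35]
  24 → USB stick 3 (new)  [load 24/35]
  23 → USB stick 4 (new)  [load 23/35]
  19 → USB stick 5 (new)  [load 19/35]
  10 → USB stick 3  [load 34/35]
  22 → USB stick 6 (new)  [load 22/35]
  8 → USB stick 4  [load 31/35]
  9 → USB stick 5  [load 28/35]
  24 → USB stick 7 (new)  [load 24/35]
  20 → USB stick 8 (new)  [load 20/35]
8 USB sticks opened.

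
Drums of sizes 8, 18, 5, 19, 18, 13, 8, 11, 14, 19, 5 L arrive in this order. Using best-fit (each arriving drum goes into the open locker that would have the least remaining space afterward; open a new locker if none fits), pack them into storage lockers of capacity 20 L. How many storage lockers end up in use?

  8 → locker 1 (new)  [load 8/20]
  18 → locker 2 (new)  [load 18/20]
  5 → locker 1  [load 13/20]
  19 → locker 3 (new)  [load 19/20]
  18 → locker 4 (new)  [load 18/20]
  13 → locker 5 (new)  [load 13/20]
  8 → locker 6 (new)  [load 8/20]
  11 → locker 6  [load 19/20]
  14 → locker 7 (new)  [load 14/20]
  19 → locker 8 (new)  [load 19/20]
  5 → locker 7  [load 19/20]
8 storage lockers opened.

8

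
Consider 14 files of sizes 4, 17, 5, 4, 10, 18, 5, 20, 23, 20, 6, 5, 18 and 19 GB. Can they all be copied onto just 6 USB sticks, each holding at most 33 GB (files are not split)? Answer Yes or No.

Total = 174 GB; ⌈174/33⌉ = 6.
7 files each exceed half the capacity and cannot share a USB stick, forcing at least 7 USB sticks.
At least 7 USB sticks are required, but only 6 are allowed.

No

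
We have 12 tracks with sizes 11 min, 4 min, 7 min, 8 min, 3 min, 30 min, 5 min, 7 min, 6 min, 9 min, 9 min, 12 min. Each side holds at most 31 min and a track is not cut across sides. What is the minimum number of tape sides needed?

Total = 30 + 12 + 11 + 9 + 9 + 8 + 7 + 7 + 6 + 5 + 4 + 3 = 111 min.
Lower bound: ⌈111/31⌉ = 4 tape sides.
A packing using 4 tape sides:
  side 1: 30 = 30
  side 2: 12 + 11 + 8 = 31
  side 3: 9 + 9 + 7 + 6 = 31
  side 4: 7 + 5 + 4 + 3 = 19
This matches the lower bound, so 4 is optimal.

4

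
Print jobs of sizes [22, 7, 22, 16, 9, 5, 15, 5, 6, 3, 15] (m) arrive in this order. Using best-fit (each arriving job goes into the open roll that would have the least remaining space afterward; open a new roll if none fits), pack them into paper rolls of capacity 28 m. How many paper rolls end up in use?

  22 → roll 1 (new)  [load 22/28]
  7 → roll 2 (new)  [load 7/28]
  22 → roll 3 (new)  [load 22/28]
  16 → roll 2  [load 23/28]
  9 → roll 4 (new)  [load 9/28]
  5 → roll 2  [load 28/28]
  15 → roll 4  [load 24/28]
  5 → roll 1  [load 27/28]
  6 → roll 3  [load 28/28]
  3 → roll 4  [load 27/28]
  15 → roll 5 (new)  [load 15/28]
5 paper rolls opened.

5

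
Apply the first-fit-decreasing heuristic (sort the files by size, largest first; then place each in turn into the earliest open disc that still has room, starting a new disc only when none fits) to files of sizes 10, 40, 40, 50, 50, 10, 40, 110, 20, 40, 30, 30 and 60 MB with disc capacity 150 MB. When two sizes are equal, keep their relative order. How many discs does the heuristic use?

Sorted descending: 110, 60, 50, 50, 40, 40, 40, 40, 30, 30, 20, 10, 10.
  110 → disc 1 (new)  [load 110/150]
  60 → disc 2 (new)  [load 60/150]
  50 → disc 2  [load 110/150]
  50 → disc 3 (new)  [load 50/150]
  40 → disc 1  [load 150/150]
  40 → disc 2  [load 150/150]
  40 → disc 3  [load 90/150]
  40 → disc 3  [load 130/150]
  30 → disc 4 (new)  [load 30/150]
  30 → disc 4  [load 60/150]
  20 → disc 3  [load 150/150]
  10 → disc 4  [load 70/150]
  10 → disc 4  [load 80/150]
4 discs opened.

4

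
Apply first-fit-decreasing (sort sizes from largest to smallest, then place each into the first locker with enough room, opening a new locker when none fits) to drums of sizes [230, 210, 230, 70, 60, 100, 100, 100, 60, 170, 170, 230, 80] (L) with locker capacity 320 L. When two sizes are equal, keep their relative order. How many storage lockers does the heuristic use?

7

Sorted descending: 230, 230, 230, 210, 170, 170, 100, 100, 100, 80, 70, 60, 60.
  230 → locker 1 (new)  [load 230/320]
  230 → locker 2 (new)  [load 230/320]
  230 → locker 3 (new)  [load 230/320]
  210 → locker 4 (new)  [load 210/320]
  170 → locker 5 (new)  [load 170/320]
  170 → locker 6 (new)  [load 170/320]
  100 → locker 4  [load 310/320]
  100 → locker 5  [load 270/320]
  100 → locker 6  [load 270/320]
  80 → locker 1  [load 310/320]
  70 → locker 2  [load 300/320]
  60 → locker 3  [load 290/320]
  60 → locker 7 (new)  [load 60/320]
7 storage lockers opened.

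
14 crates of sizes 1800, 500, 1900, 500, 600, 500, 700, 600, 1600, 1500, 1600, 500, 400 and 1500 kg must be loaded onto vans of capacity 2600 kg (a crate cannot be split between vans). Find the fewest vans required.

Total = 1900 + 1800 + 1600 + 1600 + 1500 + 1500 + 700 + 600 + 600 + 500 + 500 + 500 + 500 + 400 = 14200 kg.
Lower bound: ⌈14200/2600⌉ = 6 vans.
A packing using 6 vans:
  van 1: 1900 + 700 = 2600
  van 2: 1800 + 600 = 2400
  van 3: 1600 + 600 + 400 = 2600
  van 4: 1600 + 500 + 500 = 2600
  van 5: 1500 + 500 + 500 = 2500
  van 6: 1500 = 1500
This matches the lower bound, so 6 is optimal.

6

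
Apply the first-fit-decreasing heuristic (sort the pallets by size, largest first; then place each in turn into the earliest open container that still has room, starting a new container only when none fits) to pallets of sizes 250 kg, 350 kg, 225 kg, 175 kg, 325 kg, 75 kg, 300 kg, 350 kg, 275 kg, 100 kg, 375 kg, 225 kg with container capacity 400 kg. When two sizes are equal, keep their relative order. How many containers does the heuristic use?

9

Sorted descending: 375, 350, 350, 325, 300, 275, 250, 225, 225, 175, 100, 75.
  375 → container 1 (new)  [load 375/400]
  350 → container 2 (new)  [load 350/400]
  350 → container 3 (new)  [load 350/400]
  325 → container 4 (new)  [load 325/400]
  300 → container 5 (new)  [load 300/400]
  275 → container 6 (new)  [load 275/400]
  250 → container 7 (new)  [load 250/400]
  225 → container 8 (new)  [load 225/400]
  225 → container 9 (new)  [load 225/400]
  175 → container 8  [load 400/400]
  100 → container 5  [load 400/400]
  75 → container 4  [load 400/400]
9 containers opened.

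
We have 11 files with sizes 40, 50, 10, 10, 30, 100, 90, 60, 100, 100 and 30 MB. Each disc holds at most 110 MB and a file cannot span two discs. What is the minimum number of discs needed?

6

Total = 100 + 100 + 100 + 90 + 60 + 50 + 40 + 30 + 30 + 10 + 10 = 620 MB.
Lower bound: ⌈620/110⌉ = 6 discs.
A packing using 6 discs:
  disc 1: 100 + 10 = 110
  disc 2: 100 + 10 = 110
  disc 3: 100 = 100
  disc 4: 90 = 90
  disc 5: 60 + 50 = 110
  disc 6: 40 + 30 + 30 = 100
This matches the lower bound, so 6 is optimal.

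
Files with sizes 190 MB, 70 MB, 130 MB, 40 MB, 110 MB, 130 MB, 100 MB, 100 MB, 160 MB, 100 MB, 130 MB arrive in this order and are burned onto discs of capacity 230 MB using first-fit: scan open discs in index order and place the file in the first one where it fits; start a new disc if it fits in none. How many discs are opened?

6

  190 → disc 1 (new)  [load 190/230]
  70 → disc 2 (new)  [load 70/230]
  130 → disc 2  [load 200/230]
  40 → disc 1  [load 230/230]
  110 → disc 3 (new)  [load 110/230]
  130 → disc 4 (new)  [load 130/230]
  100 → disc 3  [load 210/230]
  100 → disc 4  [load 230/230]
  160 → disc 5 (new)  [load 160/230]
  100 → disc 6 (new)  [load 100/230]
  130 → disc 6  [load 230/230]
6 discs opened.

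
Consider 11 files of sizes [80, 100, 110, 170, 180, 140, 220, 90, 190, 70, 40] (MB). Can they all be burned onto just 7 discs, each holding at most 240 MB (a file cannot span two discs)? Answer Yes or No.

A valid assignment using 7 discs:
  disc 1: 220 = 220
  disc 2: 190 + 40 = 230
  disc 3: 180 = 180
  disc 4: 170 + 70 = 240
  disc 5: 140 + 100 = 240
  disc 6: 110 + 90 = 200
  disc 7: 80 = 80
Every load is within 240 MB, so 7 discs suffice.

Yes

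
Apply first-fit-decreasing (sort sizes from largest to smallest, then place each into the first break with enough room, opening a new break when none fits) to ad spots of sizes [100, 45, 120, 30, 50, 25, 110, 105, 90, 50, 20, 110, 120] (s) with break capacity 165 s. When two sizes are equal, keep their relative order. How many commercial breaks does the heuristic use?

7

Sorted descending: 120, 120, 110, 110, 105, 100, 90, 50, 50, 45, 30, 25, 20.
  120 → break 1 (new)  [load 120/165]
  120 → break 2 (new)  [load 120/165]
  110 → break 3 (new)  [load 110/165]
  110 → break 4 (new)  [load 110/165]
  105 → break 5 (new)  [load 105/165]
  100 → break 6 (new)  [load 100/165]
  90 → break 7 (new)  [load 90/165]
  50 → break 3  [load 160/165]
  50 → break 4  [load 160/165]
  45 → break 1  [load 165/165]
  30 → break 2  [load 150/165]
  25 → break 5  [load 130/165]
  20 → break 5  [load 150/165]
7 commercial breaks opened.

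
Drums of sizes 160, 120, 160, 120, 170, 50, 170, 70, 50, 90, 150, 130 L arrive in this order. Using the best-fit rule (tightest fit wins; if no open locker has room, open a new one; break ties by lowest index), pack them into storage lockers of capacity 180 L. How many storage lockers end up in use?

9

  160 → locker 1 (new)  [load 160/180]
  120 → locker 2 (new)  [load 120/180]
  160 → locker 3 (new)  [load 160/180]
  120 → locker 4 (new)  [load 120/180]
  170 → locker 5 (new)  [load 170/180]
  50 → locker 2  [load 170/180]
  170 → locker 6 (new)  [load 170/180]
  70 → locker 7 (new)  [load 70/180]
  50 → locker 4  [load 170/180]
  90 → locker 7  [load 160/180]
  150 → locker 8 (new)  [load 150/180]
  130 → locker 9 (new)  [load 130/180]
9 storage lockers opened.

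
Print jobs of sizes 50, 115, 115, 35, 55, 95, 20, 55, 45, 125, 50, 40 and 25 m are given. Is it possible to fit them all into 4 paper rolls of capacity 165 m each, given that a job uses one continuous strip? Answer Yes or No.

No

Total = 825 m; ⌈825/165⌉ = 5.
At least 5 paper rolls are required, but only 4 are allowed.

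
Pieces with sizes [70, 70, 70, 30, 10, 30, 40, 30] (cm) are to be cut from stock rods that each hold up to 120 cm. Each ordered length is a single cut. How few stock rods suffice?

4

Total = 70 + 70 + 70 + 40 + 30 + 30 + 30 + 10 = 350 cm.
Lower bound: ⌈350/120⌉ = 3 stock rods.
A packing using 4 stock rods:
  stock rod 1: 70 + 40 + 10 = 120
  stock rod 2: 70 + 30 = 100
  stock rod 3: 70 + 30 = 100
  stock rod 4: 30 = 30
No arrangement into 3 stock rods stays within capacity, so 4 is optimal.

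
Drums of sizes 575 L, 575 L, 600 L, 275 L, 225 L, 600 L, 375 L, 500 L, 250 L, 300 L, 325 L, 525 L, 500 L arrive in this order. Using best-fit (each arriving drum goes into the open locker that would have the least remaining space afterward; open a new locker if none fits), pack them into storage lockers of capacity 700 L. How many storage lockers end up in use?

10

  575 → locker 1 (new)  [load 575/700]
  575 → locker 2 (new)  [load 575/700]
  600 → locker 3 (new)  [load 600/700]
  275 → locker 4 (new)  [load 275/700]
  225 → locker 4  [load 500/700]
  600 → locker 5 (new)  [load 600/700]
  375 → locker 6 (new)  [load 375/700]
  500 → locker 7 (new)  [load 500/700]
  250 → locker 6  [load 625/700]
  300 → locker 8 (new)  [load 300/700]
  325 → locker 8  [load 625/700]
  525 → locker 9 (new)  [load 525/700]
  500 → locker 10 (new)  [load 500/700]
10 storage lockers opened.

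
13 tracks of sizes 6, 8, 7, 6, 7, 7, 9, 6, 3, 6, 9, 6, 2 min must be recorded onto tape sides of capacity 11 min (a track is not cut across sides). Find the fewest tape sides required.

11

Total = 9 + 9 + 8 + 7 + 7 + 7 + 6 + 6 + 6 + 6 + 6 + 3 + 2 = 82 min.
Lower bound: ⌈82/11⌉ = 8 tape sides.
Also, 11 tracks each exceed 11/2 min, and no two of those can share a side, so at least 11 tape sides are needed.
A packing using 11 tape sides:
  side 1: 9 + 2 = 11
  side 2: 9 = 9
  side 3: 8 + 3 = 11
  side 4: 7 = 7
  side 5: 7 = 7
  side 6: 7 = 7
  side 7: 6 = 6
  side 8: 6 = 6
  side 9: 6 = 6
  side 10: 6 = 6
  side 11: 6 = 6
This matches the lower bound, so 11 is optimal.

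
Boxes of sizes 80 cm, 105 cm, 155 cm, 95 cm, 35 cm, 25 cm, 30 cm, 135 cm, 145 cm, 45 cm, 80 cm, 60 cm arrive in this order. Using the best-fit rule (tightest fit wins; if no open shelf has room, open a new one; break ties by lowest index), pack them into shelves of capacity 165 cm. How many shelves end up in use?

  80 → shelf 1 (new)  [load 80/165]
  105 → shelf 2 (new)  [load 105/165]
  155 → shelf 3 (new)  [load 155/165]
  95 → shelf 4 (new)  [load 95/165]
  35 → shelf 2  [load 140/165]
  25 → shelf 2  [load 165/165]
  30 → shelf 4  [load 125/165]
  135 → shelf 5 (new)  [load 135/165]
  145 → shelf 6 (new)  [load 145/165]
  45 → shelf 1  [load 125/165]
  80 → shelf 7 (new)  [load 80/165]
  60 → shelf 7  [load 140/165]
7 shelves opened.

7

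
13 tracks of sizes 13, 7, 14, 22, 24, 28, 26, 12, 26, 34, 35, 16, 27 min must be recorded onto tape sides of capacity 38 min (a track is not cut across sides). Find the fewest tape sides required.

Total = 35 + 34 + 28 + 27 + 26 + 26 + 24 + 22 + 16 + 14 + 13 + 12 + 7 = 284 min.
Lower bound: ⌈284/38⌉ = 8 tape sides.
A packing using 9 tape sides:
  side 1: 35 = 35
  side 2: 34 = 34
  side 3: 28 + 7 = 35
  side 4: 27 = 27
  side 5: 26 + 12 = 38
  side 6: 26 = 26
  side 7: 24 + 14 = 38
  side 8: 22 + 16 = 38
  side 9: 13 = 13
No arrangement into 8 tape sides stays within capacity, so 9 is optimal.

9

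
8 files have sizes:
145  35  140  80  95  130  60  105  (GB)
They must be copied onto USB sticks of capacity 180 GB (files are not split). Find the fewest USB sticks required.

Total = 145 + 140 + 130 + 105 + 95 + 80 + 60 + 35 = 790 GB.
Lower bound: ⌈790/180⌉ = 5 USB sticks.
A packing using 5 USB sticks:
  USB stick 1: 145 + 35 = 180
  USB stick 2: 140 = 140
  USB stick 3: 130 = 130
  USB stick 4: 105 + 60 = 165
  USB stick 5: 95 + 80 = 175
This matches the lower bound, so 5 is optimal.

5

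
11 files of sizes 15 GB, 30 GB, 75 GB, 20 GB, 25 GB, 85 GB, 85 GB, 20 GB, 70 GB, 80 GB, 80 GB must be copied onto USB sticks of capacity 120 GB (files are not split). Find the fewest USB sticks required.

6

Total = 85 + 85 + 80 + 80 + 75 + 70 + 30 + 25 + 20 + 20 + 15 = 585 GB.
Lower bound: ⌈585/120⌉ = 5 USB sticks.
Also, 6 files each exceed 60 GB, and no two of those can share a USB stick, so at least 6 USB sticks are needed.
A packing using 6 USB sticks:
  USB stick 1: 85 + 30 = 115
  USB stick 2: 85 + 25 = 110
  USB stick 3: 80 + 20 + 20 = 120
  USB stick 4: 80 + 15 = 95
  USB stick 5: 75 = 75
  USB stick 6: 70 = 70
This matches the lower bound, so 6 is optimal.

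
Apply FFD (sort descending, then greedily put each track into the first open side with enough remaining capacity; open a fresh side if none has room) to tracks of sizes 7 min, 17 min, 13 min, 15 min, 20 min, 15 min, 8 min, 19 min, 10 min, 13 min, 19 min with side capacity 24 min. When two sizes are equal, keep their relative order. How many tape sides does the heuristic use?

Sorted descending: 20, 19, 19, 17, 15, 15, 13, 13, 10, 8, 7.
  20 → side 1 (new)  [load 20/24]
  19 → side 2 (new)  [load 19/24]
  19 → side 3 (new)  [load 19/24]
  17 → side 4 (new)  [load 17/24]
  15 → side 5 (new)  [load 15/24]
  15 → side 6 (new)  [load 15/24]
  13 → side 7 (new)  [load 13/24]
  13 → side 8 (new)  [load 13/24]
  10 → side 7  [load 23/24]
  8 → side 5  [load 23/24]
  7 → side 4  [load 24/24]
8 tape sides opened.

8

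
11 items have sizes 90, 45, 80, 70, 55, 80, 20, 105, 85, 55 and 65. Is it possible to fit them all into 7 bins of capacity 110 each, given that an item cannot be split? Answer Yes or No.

No

Total = 750; ⌈750/110⌉ = 7.
The bound of 7 does not rule out 7, but exhaustive search shows no assignment into 7 bins of capacity 110 exists — the minimum is 8.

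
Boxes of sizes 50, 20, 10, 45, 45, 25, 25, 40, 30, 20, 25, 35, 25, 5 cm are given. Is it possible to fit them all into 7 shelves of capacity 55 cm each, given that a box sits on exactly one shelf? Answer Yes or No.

Total = 400 cm; ⌈400/55⌉ = 8.
At least 8 shelves are required, but only 7 are allowed.

No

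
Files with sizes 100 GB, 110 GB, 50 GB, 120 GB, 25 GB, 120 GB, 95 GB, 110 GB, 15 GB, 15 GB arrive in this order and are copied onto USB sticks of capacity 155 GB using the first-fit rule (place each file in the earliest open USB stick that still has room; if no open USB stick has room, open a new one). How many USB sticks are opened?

6

  100 → USB stick 1 (new)  [load 100/155]
  110 → USB stick 2 (new)  [load 110/155]
  50 → USB stick 1  [load 150/155]
  120 → USB stick 3 (new)  [load 120/155]
  25 → USB stick 2  [load 135/155]
  120 → USB stick 4 (new)  [load 120/155]
  95 → USB stick 5 (new)  [load 95/155]
  110 → USB stick 6 (new)  [load 110/155]
  15 → USB stick 2  [load 150/155]
  15 → USB stick 3  [load 135/155]
6 USB sticks opened.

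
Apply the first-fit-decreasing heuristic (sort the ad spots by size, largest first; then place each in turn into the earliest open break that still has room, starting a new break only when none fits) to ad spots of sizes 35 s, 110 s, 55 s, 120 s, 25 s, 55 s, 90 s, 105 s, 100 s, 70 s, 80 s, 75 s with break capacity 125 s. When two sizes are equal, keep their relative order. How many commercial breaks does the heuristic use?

9

Sorted descending: 120, 110, 105, 100, 90, 80, 75, 70, 55, 55, 35, 25.
  120 → break 1 (new)  [load 120/125]
  110 → break 2 (new)  [load 110/125]
  105 → break 3 (new)  [load 105/125]
  100 → break 4 (new)  [load 100/125]
  90 → break 5 (new)  [load 90/125]
  80 → break 6 (new)  [load 80/125]
  75 → break 7 (new)  [load 75/125]
  70 → break 8 (new)  [load 70/125]
  55 → break 8  [load 125/125]
  55 → break 9 (new)  [load 55/125]
  35 → break 5  [load 125/125]
  25 → break 4  [load 125/125]
9 commercial breaks opened.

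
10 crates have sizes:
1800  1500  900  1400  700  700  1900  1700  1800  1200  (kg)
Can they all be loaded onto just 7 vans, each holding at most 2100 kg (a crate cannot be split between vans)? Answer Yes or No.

Total = 13600 kg; ⌈13600/2100⌉ = 7.
The bound of 7 does not rule out 7, but exhaustive search shows no assignment into 7 vans of capacity 2100 kg exists — the minimum is 8.

No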